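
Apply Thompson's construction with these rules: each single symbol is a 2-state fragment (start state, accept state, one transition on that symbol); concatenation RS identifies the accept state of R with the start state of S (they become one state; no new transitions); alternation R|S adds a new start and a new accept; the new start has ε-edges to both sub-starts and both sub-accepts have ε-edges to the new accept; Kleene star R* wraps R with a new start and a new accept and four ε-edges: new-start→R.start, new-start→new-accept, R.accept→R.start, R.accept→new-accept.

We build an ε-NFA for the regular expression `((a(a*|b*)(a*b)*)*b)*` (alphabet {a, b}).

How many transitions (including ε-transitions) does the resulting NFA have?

34

Building bottom-up:
Each of the 6 symbol leaves contributes 1 transition (1 symbol, 0 ε).
  a* : 5 transitions (1 symbol, 4 ε)
  b* : 5 transitions (1 symbol, 4 ε)
  a*|b* : 14 transitions (2 symbol, 12 ε)
  a* : 5 transitions (1 symbol, 4 ε)
  a*b : 6 transitions (2 symbol, 4 ε)
  (a*b)* : 10 transitions (2 symbol, 8 ε)
  a(a*|b*)(a*b)* : 25 transitions (5 symbol, 20 ε)
  (a(a*|b*)(a*b)*)* : 29 transitions (5 symbol, 24 ε)
  (a(a*|b*)(a*b)*)*b : 30 transitions (6 symbol, 24 ε)
  ((a(a*|b*)(a*b)*)*b)* : 34 transitions (6 symbol, 28 ε)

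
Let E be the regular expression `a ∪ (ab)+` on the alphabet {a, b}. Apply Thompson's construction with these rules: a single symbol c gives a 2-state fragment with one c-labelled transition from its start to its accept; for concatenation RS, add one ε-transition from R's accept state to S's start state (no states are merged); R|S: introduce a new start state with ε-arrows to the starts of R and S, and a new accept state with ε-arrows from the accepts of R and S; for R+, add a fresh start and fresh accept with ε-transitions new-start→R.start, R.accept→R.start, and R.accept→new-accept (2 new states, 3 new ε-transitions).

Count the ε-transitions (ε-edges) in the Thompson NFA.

By structural recursion:
Each of the 3 symbol leaves contributes 0 ε-transitions.
  ab = 1 ε-transition
  (ab)+ = 4 ε-transitions
  a ∪ (ab)+ = 8 ε-transitions

8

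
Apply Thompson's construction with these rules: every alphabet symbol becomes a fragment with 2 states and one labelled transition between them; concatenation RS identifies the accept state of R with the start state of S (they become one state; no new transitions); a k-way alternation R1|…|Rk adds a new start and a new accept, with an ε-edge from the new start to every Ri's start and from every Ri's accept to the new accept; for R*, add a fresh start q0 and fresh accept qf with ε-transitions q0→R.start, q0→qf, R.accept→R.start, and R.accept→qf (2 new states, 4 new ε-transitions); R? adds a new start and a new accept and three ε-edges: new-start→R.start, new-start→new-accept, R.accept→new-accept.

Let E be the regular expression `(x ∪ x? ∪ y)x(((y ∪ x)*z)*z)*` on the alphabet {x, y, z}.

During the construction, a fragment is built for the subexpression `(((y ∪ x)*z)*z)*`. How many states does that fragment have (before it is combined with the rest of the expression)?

14

Fragment for `(((y ∪ x)*z)*z)*`:
Each of the 4 symbol leaves contributes a 2-state fragment.
  y ∪ x : 6 states
  (y ∪ x)* : 8 states
  (y ∪ x)*z : 9 states
  ((y ∪ x)*z)* : 11 states
  ((y ∪ x)*z)*z : 12 states
  (((y ∪ x)*z)*z)* : 14 states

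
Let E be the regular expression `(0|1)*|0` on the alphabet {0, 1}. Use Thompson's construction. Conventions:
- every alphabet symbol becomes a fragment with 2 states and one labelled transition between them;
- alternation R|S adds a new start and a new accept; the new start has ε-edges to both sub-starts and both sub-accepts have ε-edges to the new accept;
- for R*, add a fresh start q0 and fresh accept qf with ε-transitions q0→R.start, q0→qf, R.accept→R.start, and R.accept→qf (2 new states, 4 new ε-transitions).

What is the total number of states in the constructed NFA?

Bottom-up over the parse tree:
Each of the 3 symbol leaves contributes a 2-state fragment.
  0|1 → 6 states
  (0|1)* → 8 states
  (0|1)*|0 → 12 states

12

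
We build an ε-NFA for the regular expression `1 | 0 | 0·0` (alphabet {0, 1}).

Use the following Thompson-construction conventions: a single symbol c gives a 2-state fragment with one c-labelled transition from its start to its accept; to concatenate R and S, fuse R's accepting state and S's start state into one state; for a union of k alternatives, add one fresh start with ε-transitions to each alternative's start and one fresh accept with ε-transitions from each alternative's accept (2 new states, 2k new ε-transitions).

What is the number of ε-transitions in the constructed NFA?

By structural recursion:
Each of the 4 symbol leaves contributes 0 ε-transitions.
  0·0 = 0 ε-transitions
  1 | 0 | 0·0 = 6 ε-transitions

6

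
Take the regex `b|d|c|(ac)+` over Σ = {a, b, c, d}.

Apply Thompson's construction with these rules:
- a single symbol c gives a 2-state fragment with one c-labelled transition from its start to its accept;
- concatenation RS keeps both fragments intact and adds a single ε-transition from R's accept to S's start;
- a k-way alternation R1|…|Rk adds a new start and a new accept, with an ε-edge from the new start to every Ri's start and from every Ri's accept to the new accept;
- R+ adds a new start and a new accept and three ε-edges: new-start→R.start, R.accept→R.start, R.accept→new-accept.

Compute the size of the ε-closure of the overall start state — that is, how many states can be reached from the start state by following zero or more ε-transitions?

6

Let C(F) = |ε-closure(F.start)| within fragment F, and note whether F accepts ε. Symbol fragments have C = 1 and do not accept ε. Then:
  ac — C equals the left operand's closure size = 1 (its accept is not ε-reachable, so the closure stops there)
  (ac)+ — C = 1 + 1 = 2 (the body doesn't accept ε, so the new accept is not reached)
  b|d|c|(ac)+ — C = 1 + 1 + 1 + 1 + 2 = 6 (the new accept is not ε-reachable since no branch accepts ε)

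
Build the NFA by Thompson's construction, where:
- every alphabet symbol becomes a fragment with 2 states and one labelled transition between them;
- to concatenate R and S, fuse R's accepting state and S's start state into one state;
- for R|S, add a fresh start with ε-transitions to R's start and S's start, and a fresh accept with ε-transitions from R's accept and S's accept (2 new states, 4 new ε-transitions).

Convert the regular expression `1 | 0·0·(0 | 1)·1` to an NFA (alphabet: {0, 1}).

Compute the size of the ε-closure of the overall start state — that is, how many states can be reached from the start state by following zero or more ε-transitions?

3

Compute the ε-closure size of each fragment's start state recursively; a symbol fragment's start has no outgoing ε-edge, so its closure is just itself (size 1).
  0 | 1 — |closure| = 1 + 1 + 1 = 3 (the new accept is not ε-reachable since no branch accepts ε)
  0·0·(0 | 1)·1 — same as the first factor's closure: |closure| = 1
  1 | 0·0·(0 | 1)·1 — new start ε-reaches every alternative's start; none of them accept ε, so the new accept is not reached: |closure| = 1 + 1 + 1 = 3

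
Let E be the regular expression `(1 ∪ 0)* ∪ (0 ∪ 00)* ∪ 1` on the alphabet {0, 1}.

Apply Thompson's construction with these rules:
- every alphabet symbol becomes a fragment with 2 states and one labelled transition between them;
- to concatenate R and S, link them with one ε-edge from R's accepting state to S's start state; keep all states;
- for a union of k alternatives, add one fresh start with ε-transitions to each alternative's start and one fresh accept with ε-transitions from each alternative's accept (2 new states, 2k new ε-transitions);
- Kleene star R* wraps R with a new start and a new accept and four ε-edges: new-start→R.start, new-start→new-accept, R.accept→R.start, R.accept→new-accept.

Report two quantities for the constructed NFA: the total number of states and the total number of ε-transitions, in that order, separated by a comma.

22, 23

Recursing over subexpressions:
Each of the 6 symbol leaves contributes 2 states and 0 ε-transitions.
  1 ∪ 0 = 6 states, 4 ε-transitions
  (1 ∪ 0)* = 8 states, 8 ε-transitions
  00 = 4 states, 1 ε-transition
  0 ∪ 00 = 8 states, 5 ε-transitions
  (0 ∪ 00)* = 10 states, 9 ε-transitions
  (1 ∪ 0)* ∪ (0 ∪ 00)* ∪ 1 = 22 states, 23 ε-transitions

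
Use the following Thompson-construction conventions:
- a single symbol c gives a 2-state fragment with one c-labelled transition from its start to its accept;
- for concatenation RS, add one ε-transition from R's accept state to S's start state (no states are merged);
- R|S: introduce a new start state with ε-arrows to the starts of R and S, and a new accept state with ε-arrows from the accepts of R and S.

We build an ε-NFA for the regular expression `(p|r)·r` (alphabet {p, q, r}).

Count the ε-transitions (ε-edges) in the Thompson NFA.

Recursing over subexpressions:
Each of the 3 symbol leaves contributes 0 ε-transitions.
  p|r → 4 ε-transitions
  (p|r)·r → 5 ε-transitions

5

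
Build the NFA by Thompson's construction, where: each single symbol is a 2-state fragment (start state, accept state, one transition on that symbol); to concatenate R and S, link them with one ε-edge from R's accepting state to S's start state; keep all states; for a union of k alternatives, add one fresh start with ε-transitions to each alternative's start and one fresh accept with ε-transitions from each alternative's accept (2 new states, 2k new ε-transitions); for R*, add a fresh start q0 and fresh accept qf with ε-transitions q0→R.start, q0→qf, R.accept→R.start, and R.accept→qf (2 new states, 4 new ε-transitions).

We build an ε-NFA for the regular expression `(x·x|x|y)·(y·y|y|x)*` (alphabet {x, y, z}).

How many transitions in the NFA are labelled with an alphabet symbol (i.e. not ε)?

By structural recursion:
Each of the 8 symbol leaves contributes exactly 1 symbol transition.
  x·x = 2 symbol transitions
  x·x|x|y = 4 symbol transitions
  y·y = 2 symbol transitions
  y·y|y|x = 4 symbol transitions
  (y·y|y|x)* = 4 symbol transitions
  (x·x|x|y)·(y·y|y|x)* = 8 symbol transitions

8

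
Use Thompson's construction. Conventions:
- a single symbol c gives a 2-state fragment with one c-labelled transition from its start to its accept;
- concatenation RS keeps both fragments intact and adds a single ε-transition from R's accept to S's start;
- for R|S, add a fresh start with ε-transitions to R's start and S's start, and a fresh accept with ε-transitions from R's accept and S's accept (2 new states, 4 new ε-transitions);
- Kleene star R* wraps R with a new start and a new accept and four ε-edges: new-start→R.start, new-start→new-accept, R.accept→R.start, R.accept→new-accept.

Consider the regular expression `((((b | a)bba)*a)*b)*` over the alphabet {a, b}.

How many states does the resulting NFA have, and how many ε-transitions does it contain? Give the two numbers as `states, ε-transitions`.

22, 21

Bottom-up over the parse tree:
Each of the 7 symbol leaves contributes 2 states and 0 ε-transitions.
  b | a — 6 states, 4 ε-transitions
  (b | a)bba — 12 states, 7 ε-transitions
  ((b | a)bba)* — 14 states, 11 ε-transitions
  ((b | a)bba)*a — 16 states, 12 ε-transitions
  (((b | a)bba)*a)* — 18 states, 16 ε-transitions
  (((b | a)bba)*a)*b — 20 states, 17 ε-transitions
  ((((b | a)bba)*a)*b)* — 22 states, 21 ε-transitions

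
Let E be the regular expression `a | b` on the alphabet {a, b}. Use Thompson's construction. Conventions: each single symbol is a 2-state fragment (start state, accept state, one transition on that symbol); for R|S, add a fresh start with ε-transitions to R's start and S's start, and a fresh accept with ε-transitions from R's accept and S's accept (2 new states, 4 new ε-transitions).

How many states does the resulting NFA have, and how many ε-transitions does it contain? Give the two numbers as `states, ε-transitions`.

6, 4

Per subexpression:
Each of the 2 symbol leaves contributes 2 states and 0 ε-transitions.
  a | b → 6 states, 4 ε-transitions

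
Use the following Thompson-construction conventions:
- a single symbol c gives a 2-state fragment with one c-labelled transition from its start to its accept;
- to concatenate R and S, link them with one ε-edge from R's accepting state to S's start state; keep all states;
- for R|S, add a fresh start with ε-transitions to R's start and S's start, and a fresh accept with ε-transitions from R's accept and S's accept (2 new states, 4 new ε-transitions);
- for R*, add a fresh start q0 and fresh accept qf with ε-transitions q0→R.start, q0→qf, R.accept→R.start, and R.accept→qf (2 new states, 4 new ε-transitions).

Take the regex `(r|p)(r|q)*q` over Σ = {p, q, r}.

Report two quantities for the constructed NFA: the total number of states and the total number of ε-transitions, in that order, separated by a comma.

16, 14

Recursing over subexpressions:
Each of the 5 symbol leaves contributes 2 states and 0 ε-transitions.
  r|p = 6 states, 4 ε-transitions
  r|q = 6 states, 4 ε-transitions
  (r|q)* = 8 states, 8 ε-transitions
  (r|p)(r|q)*q = 16 states, 14 ε-transitions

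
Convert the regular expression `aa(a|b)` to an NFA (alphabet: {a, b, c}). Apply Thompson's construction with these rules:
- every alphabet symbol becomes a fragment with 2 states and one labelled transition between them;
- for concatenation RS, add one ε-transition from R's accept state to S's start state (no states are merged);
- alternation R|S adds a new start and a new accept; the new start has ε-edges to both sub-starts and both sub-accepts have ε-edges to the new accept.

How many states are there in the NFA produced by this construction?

10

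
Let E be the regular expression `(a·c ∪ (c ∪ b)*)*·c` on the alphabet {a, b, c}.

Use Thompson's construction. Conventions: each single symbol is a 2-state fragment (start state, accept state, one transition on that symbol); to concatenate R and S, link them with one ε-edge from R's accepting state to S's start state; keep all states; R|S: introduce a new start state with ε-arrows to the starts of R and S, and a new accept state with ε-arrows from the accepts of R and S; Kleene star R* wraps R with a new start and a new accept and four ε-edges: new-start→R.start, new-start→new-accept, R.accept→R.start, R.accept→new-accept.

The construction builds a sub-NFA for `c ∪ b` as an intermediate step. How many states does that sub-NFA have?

Fragment for `c ∪ b`:
Each of the 2 symbol leaves contributes a 2-state fragment.
  c ∪ b = 6 states

6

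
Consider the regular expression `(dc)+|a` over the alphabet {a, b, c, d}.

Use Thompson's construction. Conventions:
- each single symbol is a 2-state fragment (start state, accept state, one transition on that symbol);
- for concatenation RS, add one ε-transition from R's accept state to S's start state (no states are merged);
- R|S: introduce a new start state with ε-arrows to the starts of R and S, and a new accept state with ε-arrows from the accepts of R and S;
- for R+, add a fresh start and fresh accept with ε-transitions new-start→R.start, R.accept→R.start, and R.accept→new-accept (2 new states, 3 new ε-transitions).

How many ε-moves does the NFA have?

8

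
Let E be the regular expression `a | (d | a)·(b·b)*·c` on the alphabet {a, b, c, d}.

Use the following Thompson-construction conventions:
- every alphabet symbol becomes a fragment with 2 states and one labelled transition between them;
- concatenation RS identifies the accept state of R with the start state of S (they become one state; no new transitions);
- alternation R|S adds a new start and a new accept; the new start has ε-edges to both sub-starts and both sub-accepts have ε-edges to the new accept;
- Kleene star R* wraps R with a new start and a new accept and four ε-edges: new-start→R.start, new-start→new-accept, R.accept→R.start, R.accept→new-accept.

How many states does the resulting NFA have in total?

15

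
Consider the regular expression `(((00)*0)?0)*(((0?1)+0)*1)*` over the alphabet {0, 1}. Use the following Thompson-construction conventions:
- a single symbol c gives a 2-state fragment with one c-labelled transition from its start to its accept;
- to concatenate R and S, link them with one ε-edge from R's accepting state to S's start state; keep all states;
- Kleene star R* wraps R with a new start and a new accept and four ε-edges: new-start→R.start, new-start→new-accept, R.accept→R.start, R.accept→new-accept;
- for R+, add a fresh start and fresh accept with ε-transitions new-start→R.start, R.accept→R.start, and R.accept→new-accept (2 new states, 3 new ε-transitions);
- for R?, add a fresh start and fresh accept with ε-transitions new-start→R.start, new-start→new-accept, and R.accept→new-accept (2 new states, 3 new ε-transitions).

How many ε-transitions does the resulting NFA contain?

32

Bottom-up over the parse tree:
Each of the 8 symbol leaves contributes 0 ε-transitions.
  00 = 1 ε-transition
  (00)* = 5 ε-transitions
  (00)*0 = 6 ε-transitions
  ((00)*0)? = 9 ε-transitions
  ((00)*0)?0 = 10 ε-transitions
  (((00)*0)?0)* = 14 ε-transitions
  0? = 3 ε-transitions
  0?1 = 4 ε-transitions
  (0?1)+ = 7 ε-transitions
  (0?1)+0 = 8 ε-transitions
  ((0?1)+0)* = 12 ε-transitions
  ((0?1)+0)*1 = 13 ε-transitions
  (((0?1)+0)*1)* = 17 ε-transitions
  (((00)*0)?0)*(((0?1)+0)*1)* = 32 ε-transitions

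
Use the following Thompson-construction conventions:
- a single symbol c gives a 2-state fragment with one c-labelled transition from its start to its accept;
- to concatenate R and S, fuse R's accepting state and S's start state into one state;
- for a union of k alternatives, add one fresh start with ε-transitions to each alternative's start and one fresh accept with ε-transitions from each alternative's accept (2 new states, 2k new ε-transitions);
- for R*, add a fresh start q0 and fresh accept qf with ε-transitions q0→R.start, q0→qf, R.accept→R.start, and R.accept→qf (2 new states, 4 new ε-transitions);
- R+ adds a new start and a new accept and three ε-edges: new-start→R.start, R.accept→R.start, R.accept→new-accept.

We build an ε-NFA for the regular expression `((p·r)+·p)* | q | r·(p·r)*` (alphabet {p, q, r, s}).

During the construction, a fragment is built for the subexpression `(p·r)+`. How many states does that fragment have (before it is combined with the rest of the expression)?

5

Fragment for `(p·r)+`:
Each of the 2 symbol leaves contributes a 2-state fragment.
  p·r → 3 states
  (p·r)+ → 5 states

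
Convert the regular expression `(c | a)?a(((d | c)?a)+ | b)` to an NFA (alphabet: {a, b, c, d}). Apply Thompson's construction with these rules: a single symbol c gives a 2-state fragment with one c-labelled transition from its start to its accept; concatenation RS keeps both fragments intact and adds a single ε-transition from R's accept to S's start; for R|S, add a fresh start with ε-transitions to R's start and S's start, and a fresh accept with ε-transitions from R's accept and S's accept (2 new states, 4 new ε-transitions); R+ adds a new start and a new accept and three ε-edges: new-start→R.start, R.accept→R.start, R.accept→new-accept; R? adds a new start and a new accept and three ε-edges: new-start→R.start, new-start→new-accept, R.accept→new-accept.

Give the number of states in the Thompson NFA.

26

Building bottom-up:
Each of the 7 symbol leaves contributes a 2-state fragment.
  c | a — 6 states
  (c | a)? — 8 states
  d | c — 6 states
  (d | c)? — 8 states
  (d | c)?a — 10 states
  ((d | c)?a)+ — 12 states
  ((d | c)?a)+ | b — 16 states
  (c | a)?a(((d | c)?a)+ | b) — 26 states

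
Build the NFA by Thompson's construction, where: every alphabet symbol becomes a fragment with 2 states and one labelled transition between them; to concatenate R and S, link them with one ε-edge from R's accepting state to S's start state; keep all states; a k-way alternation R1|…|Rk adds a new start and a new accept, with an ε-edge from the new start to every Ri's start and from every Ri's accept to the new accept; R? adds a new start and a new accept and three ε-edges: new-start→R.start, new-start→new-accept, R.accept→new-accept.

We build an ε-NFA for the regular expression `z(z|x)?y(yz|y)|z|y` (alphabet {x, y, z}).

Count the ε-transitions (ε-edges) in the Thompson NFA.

21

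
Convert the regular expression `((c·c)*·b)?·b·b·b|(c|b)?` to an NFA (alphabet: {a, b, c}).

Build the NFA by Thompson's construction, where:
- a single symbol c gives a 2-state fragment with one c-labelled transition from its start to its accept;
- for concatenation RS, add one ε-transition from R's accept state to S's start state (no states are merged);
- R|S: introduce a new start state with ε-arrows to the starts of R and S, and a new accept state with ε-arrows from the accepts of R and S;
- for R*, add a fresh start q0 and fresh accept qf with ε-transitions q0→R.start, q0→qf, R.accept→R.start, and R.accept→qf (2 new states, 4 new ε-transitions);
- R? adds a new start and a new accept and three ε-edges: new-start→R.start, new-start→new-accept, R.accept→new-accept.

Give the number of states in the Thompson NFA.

26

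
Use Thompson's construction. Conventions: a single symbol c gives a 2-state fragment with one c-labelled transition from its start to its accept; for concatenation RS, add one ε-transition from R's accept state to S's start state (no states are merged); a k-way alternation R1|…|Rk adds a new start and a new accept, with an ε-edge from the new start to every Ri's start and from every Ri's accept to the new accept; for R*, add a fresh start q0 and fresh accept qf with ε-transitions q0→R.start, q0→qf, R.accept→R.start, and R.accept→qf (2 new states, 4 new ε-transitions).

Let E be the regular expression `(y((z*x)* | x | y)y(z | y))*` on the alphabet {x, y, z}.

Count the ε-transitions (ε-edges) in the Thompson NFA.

26

Recursing over subexpressions:
Each of the 8 symbol leaves contributes 0 ε-transitions.
  z* = 4 ε-transitions
  z*x = 5 ε-transitions
  (z*x)* = 9 ε-transitions
  (z*x)* | x | y = 15 ε-transitions
  z | y = 4 ε-transitions
  y((z*x)* | x | y)y(z | y) = 22 ε-transitions
  (y((z*x)* | x | y)y(z | y))* = 26 ε-transitions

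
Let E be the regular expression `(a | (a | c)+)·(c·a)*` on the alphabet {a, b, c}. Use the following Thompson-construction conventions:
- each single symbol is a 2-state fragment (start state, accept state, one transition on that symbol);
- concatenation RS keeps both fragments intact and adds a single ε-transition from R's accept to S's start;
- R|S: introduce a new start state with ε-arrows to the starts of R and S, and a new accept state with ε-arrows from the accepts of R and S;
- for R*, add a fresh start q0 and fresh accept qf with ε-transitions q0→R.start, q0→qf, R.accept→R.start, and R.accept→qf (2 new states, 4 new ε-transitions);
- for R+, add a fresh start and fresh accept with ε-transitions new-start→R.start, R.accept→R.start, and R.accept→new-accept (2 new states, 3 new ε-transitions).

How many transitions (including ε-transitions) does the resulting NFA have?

Per subexpression:
Each of the 5 symbol leaves contributes 1 transition (1 symbol, 0 ε).
  a | c — 6 transitions (2 symbol, 4 ε)
  (a | c)+ — 9 transitions (2 symbol, 7 ε)
  a | (a | c)+ — 14 transitions (3 symbol, 11 ε)
  c·a — 3 transitions (2 symbol, 1 ε)
  (c·a)* — 7 transitions (2 symbol, 5 ε)
  (a | (a | c)+)·(c·a)* — 22 transitions (5 symbol, 17 ε)

22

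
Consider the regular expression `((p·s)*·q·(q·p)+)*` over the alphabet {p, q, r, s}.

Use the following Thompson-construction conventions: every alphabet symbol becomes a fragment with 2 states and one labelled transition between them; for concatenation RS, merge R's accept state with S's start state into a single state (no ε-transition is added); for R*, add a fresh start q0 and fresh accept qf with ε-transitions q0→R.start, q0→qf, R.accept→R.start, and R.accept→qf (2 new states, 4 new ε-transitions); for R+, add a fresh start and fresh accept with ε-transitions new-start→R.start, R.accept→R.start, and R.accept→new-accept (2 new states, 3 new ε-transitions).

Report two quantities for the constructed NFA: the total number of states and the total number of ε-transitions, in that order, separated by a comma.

Bottom-up over the parse tree:
Each of the 5 symbol leaves contributes 2 states and 0 ε-transitions.
  p·s = 3 states, 0 ε-transitions
  (p·s)* = 5 states, 4 ε-transitions
  q·p = 3 states, 0 ε-transitions
  (q·p)+ = 5 states, 3 ε-transitions
  (p·s)*·q·(q·p)+ = 10 states, 7 ε-transitions
  ((p·s)*·q·(q·p)+)* = 12 states, 11 ε-transitions

12, 11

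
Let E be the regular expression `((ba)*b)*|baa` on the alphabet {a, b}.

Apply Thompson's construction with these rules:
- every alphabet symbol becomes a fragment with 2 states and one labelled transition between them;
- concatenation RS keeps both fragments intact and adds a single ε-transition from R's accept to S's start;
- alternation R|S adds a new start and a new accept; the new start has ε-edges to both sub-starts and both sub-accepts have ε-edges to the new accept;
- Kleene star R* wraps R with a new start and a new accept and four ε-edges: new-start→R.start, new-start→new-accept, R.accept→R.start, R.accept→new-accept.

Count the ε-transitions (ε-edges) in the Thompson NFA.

Bottom-up over the parse tree:
Each of the 6 symbol leaves contributes 0 ε-transitions.
  ba → 1 ε-transition
  (ba)* → 5 ε-transitions
  (ba)*b → 6 ε-transitions
  ((ba)*b)* → 10 ε-transitions
  baa → 2 ε-transitions
  ((ba)*b)*|baa → 16 ε-transitions

16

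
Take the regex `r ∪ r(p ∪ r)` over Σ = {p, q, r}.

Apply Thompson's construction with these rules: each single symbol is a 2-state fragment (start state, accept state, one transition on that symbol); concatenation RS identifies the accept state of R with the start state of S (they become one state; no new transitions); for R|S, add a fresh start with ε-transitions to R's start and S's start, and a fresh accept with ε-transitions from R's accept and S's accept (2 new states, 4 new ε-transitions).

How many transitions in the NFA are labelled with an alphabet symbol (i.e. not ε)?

By structural recursion:
Each of the 4 symbol leaves contributes exactly 1 symbol transition.
  p ∪ r = 2 symbol transitions
  r(p ∪ r) = 3 symbol transitions
  r ∪ r(p ∪ r) = 4 symbol transitions

4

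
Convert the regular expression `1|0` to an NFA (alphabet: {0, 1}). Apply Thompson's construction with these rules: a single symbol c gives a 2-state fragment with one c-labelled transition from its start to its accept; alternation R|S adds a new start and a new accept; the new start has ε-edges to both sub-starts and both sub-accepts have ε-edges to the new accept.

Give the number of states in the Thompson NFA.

Building bottom-up:
Each of the 2 symbol leaves contributes a 2-state fragment.
  1|0 = 6 states

6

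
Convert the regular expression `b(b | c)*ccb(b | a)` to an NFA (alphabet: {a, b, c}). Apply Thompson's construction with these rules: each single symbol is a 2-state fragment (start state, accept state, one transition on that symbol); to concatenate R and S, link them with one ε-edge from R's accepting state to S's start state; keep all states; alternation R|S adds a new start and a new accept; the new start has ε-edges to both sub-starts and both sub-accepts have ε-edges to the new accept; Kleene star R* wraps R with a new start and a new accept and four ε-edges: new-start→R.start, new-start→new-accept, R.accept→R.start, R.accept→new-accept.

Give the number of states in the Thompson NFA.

Building bottom-up:
Each of the 8 symbol leaves contributes a 2-state fragment.
  b | c → 6 states
  (b | c)* → 8 states
  b | a → 6 states
  b(b | c)*ccb(b | a) → 22 states

22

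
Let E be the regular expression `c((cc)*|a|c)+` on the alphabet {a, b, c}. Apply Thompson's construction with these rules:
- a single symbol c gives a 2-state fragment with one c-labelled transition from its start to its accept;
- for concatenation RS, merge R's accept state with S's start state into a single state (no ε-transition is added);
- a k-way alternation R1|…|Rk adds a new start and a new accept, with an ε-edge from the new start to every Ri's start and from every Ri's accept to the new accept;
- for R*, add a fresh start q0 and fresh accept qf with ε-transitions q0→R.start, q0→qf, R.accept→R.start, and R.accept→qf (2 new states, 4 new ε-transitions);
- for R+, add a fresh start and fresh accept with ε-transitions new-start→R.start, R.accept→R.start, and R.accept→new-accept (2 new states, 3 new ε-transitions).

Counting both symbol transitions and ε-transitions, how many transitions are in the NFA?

18

By structural recursion:
Each of the 5 symbol leaves contributes 1 transition (1 symbol, 0 ε).
  cc — 2 transitions (2 symbol, 0 ε)
  (cc)* — 6 transitions (2 symbol, 4 ε)
  (cc)*|a|c — 14 transitions (4 symbol, 10 ε)
  ((cc)*|a|c)+ — 17 transitions (4 symbol, 13 ε)
  c((cc)*|a|c)+ — 18 transitions (5 symbol, 13 ε)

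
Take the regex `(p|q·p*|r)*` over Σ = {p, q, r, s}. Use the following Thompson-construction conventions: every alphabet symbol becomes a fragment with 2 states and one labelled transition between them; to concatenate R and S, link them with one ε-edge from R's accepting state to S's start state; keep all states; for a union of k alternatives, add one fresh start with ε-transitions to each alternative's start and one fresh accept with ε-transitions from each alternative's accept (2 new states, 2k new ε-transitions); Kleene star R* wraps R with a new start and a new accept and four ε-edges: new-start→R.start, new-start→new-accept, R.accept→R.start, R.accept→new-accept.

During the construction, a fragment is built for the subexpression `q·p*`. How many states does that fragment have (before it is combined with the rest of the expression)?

Fragment for `q·p*`:
Each of the 2 symbol leaves contributes a 2-state fragment.
  p* → 4 states
  q·p* → 6 states

6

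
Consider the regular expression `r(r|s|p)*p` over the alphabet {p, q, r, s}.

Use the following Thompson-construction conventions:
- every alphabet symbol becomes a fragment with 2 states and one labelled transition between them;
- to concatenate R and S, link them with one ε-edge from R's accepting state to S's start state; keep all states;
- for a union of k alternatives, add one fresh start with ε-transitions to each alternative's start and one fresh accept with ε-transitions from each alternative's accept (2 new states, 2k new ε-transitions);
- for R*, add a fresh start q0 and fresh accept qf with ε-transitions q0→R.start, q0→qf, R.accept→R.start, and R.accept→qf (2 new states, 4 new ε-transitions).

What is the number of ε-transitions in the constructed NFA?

12

Bottom-up over the parse tree:
Each of the 5 symbol leaves contributes 0 ε-transitions.
  r|s|p → 6 ε-transitions
  (r|s|p)* → 10 ε-transitions
  r(r|s|p)*p → 12 ε-transitions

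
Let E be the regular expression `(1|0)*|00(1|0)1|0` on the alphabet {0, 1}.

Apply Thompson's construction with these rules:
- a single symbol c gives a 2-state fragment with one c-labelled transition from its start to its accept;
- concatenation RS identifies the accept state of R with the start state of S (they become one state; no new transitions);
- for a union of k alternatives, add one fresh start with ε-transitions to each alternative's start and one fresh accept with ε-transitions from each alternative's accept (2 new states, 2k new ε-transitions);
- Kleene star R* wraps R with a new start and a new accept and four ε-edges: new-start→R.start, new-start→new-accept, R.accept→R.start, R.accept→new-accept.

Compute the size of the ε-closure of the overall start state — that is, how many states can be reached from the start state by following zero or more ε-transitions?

Compute the ε-closure size of each fragment's start state recursively; a symbol fragment's start has no outgoing ε-edge, so its closure is just itself (size 1).
  1|0 — |ε-closure| = 1 + 1 + 1 = 3 (the new accept is not ε-reachable since no branch accepts ε)
  (1|0)* — |ε-closure| = 1 (new start) + 3 (body) + 1 (new accept) = 5
  1|0 — |ε-closure| = 1 + 1 + 1 = 3 (the new accept is not ε-reachable since no branch accepts ε)
  00(1|0)1 — |ε-closure| equals the left operand's closure size = 1 (its accept is not ε-reachable, so the closure stops there)
  (1|0)*|00(1|0)1|0 — |ε-closure| = 1 (new start) + (5 + 1 + 1) + 1 (new accept, since some branch ε-reaches its own accept) = 9

9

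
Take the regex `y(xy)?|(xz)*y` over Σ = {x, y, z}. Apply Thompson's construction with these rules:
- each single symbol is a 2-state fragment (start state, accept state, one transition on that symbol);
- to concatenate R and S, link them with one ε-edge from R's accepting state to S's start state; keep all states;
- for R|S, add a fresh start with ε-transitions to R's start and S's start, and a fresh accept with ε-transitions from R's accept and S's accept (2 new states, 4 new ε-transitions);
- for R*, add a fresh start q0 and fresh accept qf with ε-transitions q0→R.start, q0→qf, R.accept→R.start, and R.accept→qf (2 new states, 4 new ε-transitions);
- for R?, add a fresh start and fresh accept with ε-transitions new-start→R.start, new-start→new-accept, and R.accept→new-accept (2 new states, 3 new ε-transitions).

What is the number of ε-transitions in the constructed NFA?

15

Recursing over subexpressions:
Each of the 6 symbol leaves contributes 0 ε-transitions.
  xy : 1 ε-transition
  (xy)? : 4 ε-transitions
  y(xy)? : 5 ε-transitions
  xz : 1 ε-transition
  (xz)* : 5 ε-transitions
  (xz)*y : 6 ε-transitions
  y(xy)?|(xz)*y : 15 ε-transitions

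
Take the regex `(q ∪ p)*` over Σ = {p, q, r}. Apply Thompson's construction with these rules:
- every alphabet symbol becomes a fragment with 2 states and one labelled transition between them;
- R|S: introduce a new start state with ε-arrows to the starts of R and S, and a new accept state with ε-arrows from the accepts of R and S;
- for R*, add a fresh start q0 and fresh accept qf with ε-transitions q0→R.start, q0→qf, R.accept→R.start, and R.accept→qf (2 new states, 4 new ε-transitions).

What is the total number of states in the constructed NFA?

Building bottom-up:
Each of the 2 symbol leaves contributes a 2-state fragment.
  q ∪ p = 6 states
  (q ∪ p)* = 8 states

8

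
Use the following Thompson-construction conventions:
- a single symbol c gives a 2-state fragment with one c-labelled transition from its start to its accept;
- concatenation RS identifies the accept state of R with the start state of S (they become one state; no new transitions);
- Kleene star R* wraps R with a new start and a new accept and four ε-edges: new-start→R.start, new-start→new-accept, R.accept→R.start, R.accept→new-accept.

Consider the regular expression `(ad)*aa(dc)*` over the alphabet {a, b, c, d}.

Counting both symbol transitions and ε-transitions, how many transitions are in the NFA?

14

Building bottom-up:
Each of the 6 symbol leaves contributes 1 transition (1 symbol, 0 ε).
  ad : 2 transitions (2 symbol, 0 ε)
  (ad)* : 6 transitions (2 symbol, 4 ε)
  dc : 2 transitions (2 symbol, 0 ε)
  (dc)* : 6 transitions (2 symbol, 4 ε)
  (ad)*aa(dc)* : 14 transitions (6 symbol, 8 ε)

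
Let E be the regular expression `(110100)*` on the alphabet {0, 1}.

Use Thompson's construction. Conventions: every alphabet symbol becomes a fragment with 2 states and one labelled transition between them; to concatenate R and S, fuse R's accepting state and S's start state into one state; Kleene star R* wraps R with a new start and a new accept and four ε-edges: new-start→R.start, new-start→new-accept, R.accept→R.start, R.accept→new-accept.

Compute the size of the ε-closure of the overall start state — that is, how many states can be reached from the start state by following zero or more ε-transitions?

Compute the ε-closure size of each fragment's start state recursively; a symbol fragment's start has no outgoing ε-edge, so its closure is just itself (size 1).
  110100 : |closure| equals the left operand's closure size = 1 (its accept is not ε-reachable, so the closure stops there)
  (110100)* : new start has ε-edges to the inner start and to the new accept, so |closure| = 2 + 1 = 3

3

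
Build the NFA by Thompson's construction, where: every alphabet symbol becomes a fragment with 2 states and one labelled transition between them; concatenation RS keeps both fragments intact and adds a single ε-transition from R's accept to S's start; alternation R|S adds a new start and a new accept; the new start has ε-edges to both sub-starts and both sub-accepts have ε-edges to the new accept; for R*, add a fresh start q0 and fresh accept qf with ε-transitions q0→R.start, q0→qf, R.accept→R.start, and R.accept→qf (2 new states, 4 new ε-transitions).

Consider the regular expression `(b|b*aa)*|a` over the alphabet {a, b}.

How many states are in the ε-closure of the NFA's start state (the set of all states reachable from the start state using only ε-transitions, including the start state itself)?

11

Let C(F) = |ε-closure(F.start)| within fragment F, and note whether F accepts ε. Symbol fragments have C = 1 and do not accept ε. Then:
  b* — |ε-closure| = 1 (new start) + 1 (body) + 1 (new accept) = 3
  b*aa — the left operand accepts ε, so the closure extends into the next operand (via the concat ε-link); |ε-closure| = 3 + 1 = 4
  b|b*aa — |ε-closure| = 1 + 1 + 4 = 6 (the new accept is not ε-reachable since no branch accepts ε)
  (b|b*aa)* — new start has ε-edges to the inner start and to the new accept, so |ε-closure| = 2 + 6 = 8
  (b|b*aa)*|a — |ε-closure| = 1 (new start) + (8 + 1) + 1 (new accept, since some branch ε-reaches its own accept) = 11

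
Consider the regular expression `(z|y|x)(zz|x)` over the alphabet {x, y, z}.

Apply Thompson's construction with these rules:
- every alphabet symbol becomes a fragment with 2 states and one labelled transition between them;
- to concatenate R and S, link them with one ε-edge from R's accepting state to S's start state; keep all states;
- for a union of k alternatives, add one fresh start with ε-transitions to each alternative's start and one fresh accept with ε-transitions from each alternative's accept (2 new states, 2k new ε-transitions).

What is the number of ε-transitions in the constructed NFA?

12

Bottom-up over the parse tree:
Each of the 6 symbol leaves contributes 0 ε-transitions.
  z|y|x → 6 ε-transitions
  zz → 1 ε-transition
  zz|x → 5 ε-transitions
  (z|y|x)(zz|x) → 12 ε-transitions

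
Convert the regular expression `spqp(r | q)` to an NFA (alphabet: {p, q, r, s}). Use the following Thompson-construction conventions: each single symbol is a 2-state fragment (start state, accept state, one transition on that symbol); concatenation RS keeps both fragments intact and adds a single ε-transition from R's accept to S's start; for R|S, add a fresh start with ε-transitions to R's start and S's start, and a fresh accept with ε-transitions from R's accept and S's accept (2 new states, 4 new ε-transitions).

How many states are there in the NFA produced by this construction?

14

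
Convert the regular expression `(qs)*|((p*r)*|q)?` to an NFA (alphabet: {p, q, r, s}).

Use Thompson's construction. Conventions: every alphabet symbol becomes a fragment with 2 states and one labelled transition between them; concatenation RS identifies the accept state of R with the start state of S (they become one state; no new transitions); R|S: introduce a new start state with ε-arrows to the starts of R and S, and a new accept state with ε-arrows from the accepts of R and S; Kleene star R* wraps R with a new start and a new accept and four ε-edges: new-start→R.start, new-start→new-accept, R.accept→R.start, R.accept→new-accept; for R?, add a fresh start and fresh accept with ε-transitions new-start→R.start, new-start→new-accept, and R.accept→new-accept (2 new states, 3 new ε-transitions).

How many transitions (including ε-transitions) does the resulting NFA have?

Recursing over subexpressions:
Each of the 5 symbol leaves contributes 1 transition (1 symbol, 0 ε).
  qs — 2 transitions (2 symbol, 0 ε)
  (qs)* — 6 transitions (2 symbol, 4 ε)
  p* — 5 transitions (1 symbol, 4 ε)
  p*r — 6 transitions (2 symbol, 4 ε)
  (p*r)* — 10 transitions (2 symbol, 8 ε)
  (p*r)*|q — 15 transitions (3 symbol, 12 ε)
  ((p*r)*|q)? — 18 transitions (3 symbol, 15 ε)
  (qs)*|((p*r)*|q)? — 28 transitions (5 symbol, 23 ε)

28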